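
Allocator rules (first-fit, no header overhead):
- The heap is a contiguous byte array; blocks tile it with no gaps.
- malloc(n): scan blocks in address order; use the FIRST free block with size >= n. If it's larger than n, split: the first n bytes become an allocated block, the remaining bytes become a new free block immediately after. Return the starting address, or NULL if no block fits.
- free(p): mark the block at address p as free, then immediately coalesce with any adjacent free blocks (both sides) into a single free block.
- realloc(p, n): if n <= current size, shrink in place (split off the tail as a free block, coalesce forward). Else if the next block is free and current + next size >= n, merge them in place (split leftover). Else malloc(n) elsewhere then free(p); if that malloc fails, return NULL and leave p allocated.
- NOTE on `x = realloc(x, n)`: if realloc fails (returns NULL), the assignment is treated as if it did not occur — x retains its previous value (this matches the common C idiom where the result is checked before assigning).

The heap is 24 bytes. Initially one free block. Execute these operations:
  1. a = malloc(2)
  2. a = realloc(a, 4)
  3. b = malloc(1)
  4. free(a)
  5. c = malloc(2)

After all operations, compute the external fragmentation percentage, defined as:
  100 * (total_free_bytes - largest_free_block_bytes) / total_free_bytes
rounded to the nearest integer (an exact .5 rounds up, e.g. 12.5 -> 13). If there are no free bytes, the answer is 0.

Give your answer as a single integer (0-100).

Op 1: a = malloc(2) -> a = 0; heap: [0-1 ALLOC][2-23 FREE]
Op 2: a = realloc(a, 4) -> a = 0; heap: [0-3 ALLOC][4-23 FREE]
Op 3: b = malloc(1) -> b = 4; heap: [0-3 ALLOC][4-4 ALLOC][5-23 FREE]
Op 4: free(a) -> (freed a); heap: [0-3 FREE][4-4 ALLOC][5-23 FREE]
Op 5: c = malloc(2) -> c = 0; heap: [0-1 ALLOC][2-3 FREE][4-4 ALLOC][5-23 FREE]
Free blocks: [2 19] total_free=21 largest=19 -> 100*(21-19)/21 = 200/21 ≈ 9.524 -> rounds to 10

Answer: 10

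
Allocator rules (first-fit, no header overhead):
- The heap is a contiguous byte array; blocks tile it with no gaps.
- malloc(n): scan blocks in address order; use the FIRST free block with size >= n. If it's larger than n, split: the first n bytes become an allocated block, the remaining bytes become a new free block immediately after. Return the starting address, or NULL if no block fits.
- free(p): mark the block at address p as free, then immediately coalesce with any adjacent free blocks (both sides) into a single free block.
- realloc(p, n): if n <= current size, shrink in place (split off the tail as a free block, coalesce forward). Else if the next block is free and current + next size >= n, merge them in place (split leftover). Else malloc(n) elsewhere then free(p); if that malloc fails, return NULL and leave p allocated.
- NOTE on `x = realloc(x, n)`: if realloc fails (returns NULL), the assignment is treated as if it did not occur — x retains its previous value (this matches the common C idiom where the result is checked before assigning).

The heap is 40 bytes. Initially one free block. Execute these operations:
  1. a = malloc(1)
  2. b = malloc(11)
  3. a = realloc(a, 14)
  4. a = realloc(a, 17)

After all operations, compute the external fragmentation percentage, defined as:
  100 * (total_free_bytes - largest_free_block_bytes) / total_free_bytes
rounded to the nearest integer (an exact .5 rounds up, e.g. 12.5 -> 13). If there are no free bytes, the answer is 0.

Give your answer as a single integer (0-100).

Op 1: a = malloc(1) -> a = 0; heap: [0-0 ALLOC][1-39 FREE]
Op 2: b = malloc(11) -> b = 1; heap: [0-0 ALLOC][1-11 ALLOC][12-39 FREE]
Op 3: a = realloc(a, 14) -> a = 12; heap: [0-0 FREE][1-11 ALLOC][12-25 ALLOC][26-39 FREE]
Op 4: a = realloc(a, 17) -> a = 12; heap: [0-0 FREE][1-11 ALLOC][12-28 ALLOC][29-39 FREE]
Free blocks: [1 11] total_free=12 largest=11 -> 100*(12-11)/12 = 100/12 ≈ 8.333 -> rounds to 8

Answer: 8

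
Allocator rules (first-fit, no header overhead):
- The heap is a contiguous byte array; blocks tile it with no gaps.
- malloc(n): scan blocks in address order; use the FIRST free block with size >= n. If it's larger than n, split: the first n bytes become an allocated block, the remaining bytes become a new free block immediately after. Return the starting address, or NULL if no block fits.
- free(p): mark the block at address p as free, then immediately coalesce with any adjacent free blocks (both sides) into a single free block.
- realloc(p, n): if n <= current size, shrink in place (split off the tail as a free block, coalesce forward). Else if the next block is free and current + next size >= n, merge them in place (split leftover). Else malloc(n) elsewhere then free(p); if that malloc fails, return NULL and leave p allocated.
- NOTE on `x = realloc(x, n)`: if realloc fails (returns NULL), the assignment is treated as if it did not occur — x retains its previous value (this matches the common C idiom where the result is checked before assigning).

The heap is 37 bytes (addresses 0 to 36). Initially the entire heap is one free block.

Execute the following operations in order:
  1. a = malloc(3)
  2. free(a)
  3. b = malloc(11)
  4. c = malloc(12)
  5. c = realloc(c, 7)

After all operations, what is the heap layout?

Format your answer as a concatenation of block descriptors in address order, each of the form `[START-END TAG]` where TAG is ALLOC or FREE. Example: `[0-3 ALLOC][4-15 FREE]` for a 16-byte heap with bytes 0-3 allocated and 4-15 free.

Op 1: a = malloc(3) -> a = 0; heap: [0-2 ALLOC][3-36 FREE]
Op 2: free(a) -> (freed a); heap: [0-36 FREE]
Op 3: b = malloc(11) -> b = 0; heap: [0-10 ALLOC][11-36 FREE]
Op 4: c = malloc(12) -> c = 11; heap: [0-10 ALLOC][11-22 ALLOC][23-36 FREE]
Op 5: c = realloc(c, 7) -> c = 11; heap: [0-10 ALLOC][11-17 ALLOC][18-36 FREE]

Answer: [0-10 ALLOC][11-17 ALLOC][18-36 FREE]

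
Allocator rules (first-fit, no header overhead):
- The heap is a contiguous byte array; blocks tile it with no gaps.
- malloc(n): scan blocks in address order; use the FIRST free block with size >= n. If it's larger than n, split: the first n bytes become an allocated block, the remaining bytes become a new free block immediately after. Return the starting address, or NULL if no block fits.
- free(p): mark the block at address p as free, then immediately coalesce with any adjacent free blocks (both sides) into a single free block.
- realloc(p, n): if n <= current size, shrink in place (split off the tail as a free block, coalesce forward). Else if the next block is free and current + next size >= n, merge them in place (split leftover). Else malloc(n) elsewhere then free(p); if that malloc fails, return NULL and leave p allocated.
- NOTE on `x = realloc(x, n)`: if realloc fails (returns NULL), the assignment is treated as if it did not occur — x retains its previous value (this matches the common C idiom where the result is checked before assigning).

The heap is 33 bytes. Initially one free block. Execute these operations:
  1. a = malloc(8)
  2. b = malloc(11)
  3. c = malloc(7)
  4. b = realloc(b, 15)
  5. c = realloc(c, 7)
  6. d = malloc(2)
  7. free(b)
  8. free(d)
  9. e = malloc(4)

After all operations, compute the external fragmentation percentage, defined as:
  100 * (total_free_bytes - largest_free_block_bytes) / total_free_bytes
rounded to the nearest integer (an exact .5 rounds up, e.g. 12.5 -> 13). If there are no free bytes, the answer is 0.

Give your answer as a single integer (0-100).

Answer: 50

Derivation:
Op 1: a = malloc(8) -> a = 0; heap: [0-7 ALLOC][8-32 FREE]
Op 2: b = malloc(11) -> b = 8; heap: [0-7 ALLOC][8-18 ALLOC][19-32 FREE]
Op 3: c = malloc(7) -> c = 19; heap: [0-7 ALLOC][8-18 ALLOC][19-25 ALLOC][26-32 FREE]
Op 4: b = realloc(b, 15) -> NULL (b unchanged); heap: [0-7 ALLOC][8-18 ALLOC][19-25 ALLOC][26-32 FREE]
Op 5: c = realloc(c, 7) -> c = 19; heap: [0-7 ALLOC][8-18 ALLOC][19-25 ALLOC][26-32 FREE]
Op 6: d = malloc(2) -> d = 26; heap: [0-7 ALLOC][8-18 ALLOC][19-25 ALLOC][26-27 ALLOC][28-32 FREE]
Op 7: free(b) -> (freed b); heap: [0-7 ALLOC][8-18 FREE][19-25 ALLOC][26-27 ALLOC][28-32 FREE]
Op 8: free(d) -> (freed d); heap: [0-7 ALLOC][8-18 FREE][19-25 ALLOC][26-32 FREE]
Op 9: e = malloc(4) -> e = 8; heap: [0-7 ALLOC][8-11 ALLOC][12-18 FREE][19-25 ALLOC][26-32 FREE]
Free blocks: [7 7] total_free=14 largest=7 -> 100*(14-7)/14 = 700/14 = 50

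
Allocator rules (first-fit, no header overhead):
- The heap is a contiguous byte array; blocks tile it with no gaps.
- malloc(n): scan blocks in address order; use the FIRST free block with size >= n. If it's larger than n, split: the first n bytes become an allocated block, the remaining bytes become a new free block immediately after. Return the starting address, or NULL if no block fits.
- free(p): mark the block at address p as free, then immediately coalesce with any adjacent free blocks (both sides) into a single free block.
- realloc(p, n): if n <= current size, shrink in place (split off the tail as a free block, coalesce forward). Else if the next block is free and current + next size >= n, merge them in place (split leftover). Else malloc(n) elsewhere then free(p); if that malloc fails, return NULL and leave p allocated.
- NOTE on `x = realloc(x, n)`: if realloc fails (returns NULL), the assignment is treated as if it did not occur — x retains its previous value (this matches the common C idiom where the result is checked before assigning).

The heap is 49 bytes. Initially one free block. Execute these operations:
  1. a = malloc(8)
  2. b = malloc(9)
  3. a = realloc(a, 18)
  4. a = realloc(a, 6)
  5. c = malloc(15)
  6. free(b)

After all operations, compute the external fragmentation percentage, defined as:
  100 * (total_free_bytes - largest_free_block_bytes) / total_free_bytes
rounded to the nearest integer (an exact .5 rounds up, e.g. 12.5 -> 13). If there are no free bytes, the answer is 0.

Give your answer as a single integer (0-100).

Op 1: a = malloc(8) -> a = 0; heap: [0-7 ALLOC][8-48 FREE]
Op 2: b = malloc(9) -> b = 8; heap: [0-7 ALLOC][8-16 ALLOC][17-48 FREE]
Op 3: a = realloc(a, 18) -> a = 17; heap: [0-7 FREE][8-16 ALLOC][17-34 ALLOC][35-48 FREE]
Op 4: a = realloc(a, 6) -> a = 17; heap: [0-7 FREE][8-16 ALLOC][17-22 ALLOC][23-48 FREE]
Op 5: c = malloc(15) -> c = 23; heap: [0-7 FREE][8-16 ALLOC][17-22 ALLOC][23-37 ALLOC][38-48 FREE]
Op 6: free(b) -> (freed b); heap: [0-16 FREE][17-22 ALLOC][23-37 ALLOC][38-48 FREE]
Free blocks: [17 11] total_free=28 largest=17 -> 100*(28-17)/28 = 1100/28 ≈ 39.286 -> rounds to 39

Answer: 39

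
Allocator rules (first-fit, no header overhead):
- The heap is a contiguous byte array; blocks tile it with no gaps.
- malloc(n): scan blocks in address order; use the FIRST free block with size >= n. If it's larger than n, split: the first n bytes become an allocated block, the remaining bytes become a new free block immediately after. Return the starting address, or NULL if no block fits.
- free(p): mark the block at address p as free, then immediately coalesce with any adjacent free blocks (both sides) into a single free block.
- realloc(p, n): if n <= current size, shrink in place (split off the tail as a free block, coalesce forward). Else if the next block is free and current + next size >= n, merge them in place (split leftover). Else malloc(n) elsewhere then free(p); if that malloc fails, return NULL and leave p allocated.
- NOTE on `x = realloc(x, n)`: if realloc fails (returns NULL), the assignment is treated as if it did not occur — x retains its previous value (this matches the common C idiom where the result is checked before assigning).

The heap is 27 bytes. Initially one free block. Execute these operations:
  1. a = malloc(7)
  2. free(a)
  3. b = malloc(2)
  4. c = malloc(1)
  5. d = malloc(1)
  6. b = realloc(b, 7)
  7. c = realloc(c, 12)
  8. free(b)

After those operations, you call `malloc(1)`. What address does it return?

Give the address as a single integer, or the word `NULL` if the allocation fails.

Op 1: a = malloc(7) -> a = 0; heap: [0-6 ALLOC][7-26 FREE]
Op 2: free(a) -> (freed a); heap: [0-26 FREE]
Op 3: b = malloc(2) -> b = 0; heap: [0-1 ALLOC][2-26 FREE]
Op 4: c = malloc(1) -> c = 2; heap: [0-1 ALLOC][2-2 ALLOC][3-26 FREE]
Op 5: d = malloc(1) -> d = 3; heap: [0-1 ALLOC][2-2 ALLOC][3-3 ALLOC][4-26 FREE]
Op 6: b = realloc(b, 7) -> b = 4; heap: [0-1 FREE][2-2 ALLOC][3-3 ALLOC][4-10 ALLOC][11-26 FREE]
Op 7: c = realloc(c, 12) -> c = 11; heap: [0-2 FREE][3-3 ALLOC][4-10 ALLOC][11-22 ALLOC][23-26 FREE]
Op 8: free(b) -> (freed b); heap: [0-2 FREE][3-3 ALLOC][4-10 FREE][11-22 ALLOC][23-26 FREE]
malloc(1): first-fit scan over [0-2 FREE][3-3 ALLOC][4-10 FREE][11-22 ALLOC][23-26 FREE] -> 0

Answer: 0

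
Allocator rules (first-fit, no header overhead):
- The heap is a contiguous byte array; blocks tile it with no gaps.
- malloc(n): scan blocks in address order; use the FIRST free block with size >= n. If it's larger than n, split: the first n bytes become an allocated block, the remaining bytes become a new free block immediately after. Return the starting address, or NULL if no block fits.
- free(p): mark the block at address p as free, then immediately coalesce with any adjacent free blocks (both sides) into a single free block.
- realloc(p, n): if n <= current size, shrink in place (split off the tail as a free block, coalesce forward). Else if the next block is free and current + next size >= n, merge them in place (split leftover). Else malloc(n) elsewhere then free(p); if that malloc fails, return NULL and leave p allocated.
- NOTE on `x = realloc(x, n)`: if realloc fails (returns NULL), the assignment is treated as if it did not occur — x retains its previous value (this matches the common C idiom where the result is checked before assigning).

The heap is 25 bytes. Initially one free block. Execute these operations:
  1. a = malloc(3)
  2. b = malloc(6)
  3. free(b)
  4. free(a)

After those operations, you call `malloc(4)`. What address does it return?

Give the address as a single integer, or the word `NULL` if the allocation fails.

Op 1: a = malloc(3) -> a = 0; heap: [0-2 ALLOC][3-24 FREE]
Op 2: b = malloc(6) -> b = 3; heap: [0-2 ALLOC][3-8 ALLOC][9-24 FREE]
Op 3: free(b) -> (freed b); heap: [0-2 ALLOC][3-24 FREE]
Op 4: free(a) -> (freed a); heap: [0-24 FREE]
malloc(4): first-fit scan over [0-24 FREE] -> 0

Answer: 0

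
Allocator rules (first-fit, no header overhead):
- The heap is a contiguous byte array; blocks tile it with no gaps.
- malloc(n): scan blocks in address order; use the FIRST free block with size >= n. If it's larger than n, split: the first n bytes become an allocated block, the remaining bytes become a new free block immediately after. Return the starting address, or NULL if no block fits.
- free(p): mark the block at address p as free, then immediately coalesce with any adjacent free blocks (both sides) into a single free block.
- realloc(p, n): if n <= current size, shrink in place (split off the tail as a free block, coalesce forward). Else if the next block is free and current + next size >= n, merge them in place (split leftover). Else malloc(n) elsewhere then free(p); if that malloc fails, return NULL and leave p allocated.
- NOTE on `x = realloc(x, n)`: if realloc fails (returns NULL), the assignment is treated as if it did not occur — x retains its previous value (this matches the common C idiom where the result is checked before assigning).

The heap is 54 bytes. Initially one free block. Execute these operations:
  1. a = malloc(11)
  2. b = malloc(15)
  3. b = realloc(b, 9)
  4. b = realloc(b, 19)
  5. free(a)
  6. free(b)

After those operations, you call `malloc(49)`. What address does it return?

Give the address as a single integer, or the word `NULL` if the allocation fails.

Answer: 0

Derivation:
Op 1: a = malloc(11) -> a = 0; heap: [0-10 ALLOC][11-53 FREE]
Op 2: b = malloc(15) -> b = 11; heap: [0-10 ALLOC][11-25 ALLOC][26-53 FREE]
Op 3: b = realloc(b, 9) -> b = 11; heap: [0-10 ALLOC][11-19 ALLOC][20-53 FREE]
Op 4: b = realloc(b, 19) -> b = 11; heap: [0-10 ALLOC][11-29 ALLOC][30-53 FREE]
Op 5: free(a) -> (freed a); heap: [0-10 FREE][11-29 ALLOC][30-53 FREE]
Op 6: free(b) -> (freed b); heap: [0-53 FREE]
malloc(49): first-fit scan over [0-53 FREE] -> 0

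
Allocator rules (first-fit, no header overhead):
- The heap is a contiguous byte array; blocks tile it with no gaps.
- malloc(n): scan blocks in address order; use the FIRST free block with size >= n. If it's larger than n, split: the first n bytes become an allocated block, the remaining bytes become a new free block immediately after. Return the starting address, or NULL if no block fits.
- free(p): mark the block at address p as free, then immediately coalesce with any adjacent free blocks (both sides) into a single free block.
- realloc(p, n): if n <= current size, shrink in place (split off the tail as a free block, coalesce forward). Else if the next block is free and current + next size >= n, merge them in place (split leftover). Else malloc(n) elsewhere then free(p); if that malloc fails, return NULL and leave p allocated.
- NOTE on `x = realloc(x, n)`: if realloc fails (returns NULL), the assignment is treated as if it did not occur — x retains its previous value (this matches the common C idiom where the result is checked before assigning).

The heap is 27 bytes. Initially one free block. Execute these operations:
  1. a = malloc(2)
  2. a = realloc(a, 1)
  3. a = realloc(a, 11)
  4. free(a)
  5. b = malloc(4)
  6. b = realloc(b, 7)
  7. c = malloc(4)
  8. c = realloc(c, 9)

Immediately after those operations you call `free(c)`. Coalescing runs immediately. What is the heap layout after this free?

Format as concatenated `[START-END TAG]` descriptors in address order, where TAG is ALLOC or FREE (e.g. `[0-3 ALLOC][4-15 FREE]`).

Op 1: a = malloc(2) -> a = 0; heap: [0-1 ALLOC][2-26 FREE]
Op 2: a = realloc(a, 1) -> a = 0; heap: [0-0 ALLOC][1-26 FREE]
Op 3: a = realloc(a, 11) -> a = 0; heap: [0-10 ALLOC][11-26 FREE]
Op 4: free(a) -> (freed a); heap: [0-26 FREE]
Op 5: b = malloc(4) -> b = 0; heap: [0-3 ALLOC][4-26 FREE]
Op 6: b = realloc(b, 7) -> b = 0; heap: [0-6 ALLOC][7-26 FREE]
Op 7: c = malloc(4) -> c = 7; heap: [0-6 ALLOC][7-10 ALLOC][11-26 FREE]
Op 8: c = realloc(c, 9) -> c = 7; heap: [0-6 ALLOC][7-15 ALLOC][16-26 FREE]
free(c): c = 7 -> block [7-15 ALLOC]; mark free, coalesce with adjacent free neighbors -> [0-6 ALLOC][7-26 FREE]

Answer: [0-6 ALLOC][7-26 FREE]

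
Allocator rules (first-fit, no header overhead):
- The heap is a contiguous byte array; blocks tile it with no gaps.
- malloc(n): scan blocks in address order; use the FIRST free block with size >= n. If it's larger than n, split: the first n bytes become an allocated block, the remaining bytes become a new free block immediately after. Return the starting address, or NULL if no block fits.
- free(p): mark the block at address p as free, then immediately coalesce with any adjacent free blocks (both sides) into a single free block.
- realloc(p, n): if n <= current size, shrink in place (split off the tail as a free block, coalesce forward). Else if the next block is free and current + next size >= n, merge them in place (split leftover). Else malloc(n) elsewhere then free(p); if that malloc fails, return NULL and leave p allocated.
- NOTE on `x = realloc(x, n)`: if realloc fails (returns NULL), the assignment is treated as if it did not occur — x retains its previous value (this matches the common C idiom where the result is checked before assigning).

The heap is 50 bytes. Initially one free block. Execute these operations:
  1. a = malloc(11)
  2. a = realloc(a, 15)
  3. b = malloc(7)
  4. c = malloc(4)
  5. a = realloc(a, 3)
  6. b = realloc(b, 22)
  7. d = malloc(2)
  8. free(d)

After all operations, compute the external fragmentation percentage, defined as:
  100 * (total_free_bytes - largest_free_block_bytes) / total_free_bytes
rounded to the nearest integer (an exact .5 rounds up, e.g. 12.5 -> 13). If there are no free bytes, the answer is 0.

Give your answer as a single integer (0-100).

Answer: 10

Derivation:
Op 1: a = malloc(11) -> a = 0; heap: [0-10 ALLOC][11-49 FREE]
Op 2: a = realloc(a, 15) -> a = 0; heap: [0-14 ALLOC][15-49 FREE]
Op 3: b = malloc(7) -> b = 15; heap: [0-14 ALLOC][15-21 ALLOC][22-49 FREE]
Op 4: c = malloc(4) -> c = 22; heap: [0-14 ALLOC][15-21 ALLOC][22-25 ALLOC][26-49 FREE]
Op 5: a = realloc(a, 3) -> a = 0; heap: [0-2 ALLOC][3-14 FREE][15-21 ALLOC][22-25 ALLOC][26-49 FREE]
Op 6: b = realloc(b, 22) -> b = 26; heap: [0-2 ALLOC][3-21 FREE][22-25 ALLOC][26-47 ALLOC][48-49 FREE]
Op 7: d = malloc(2) -> d = 3; heap: [0-2 ALLOC][3-4 ALLOC][5-21 FREE][22-25 ALLOC][26-47 ALLOC][48-49 FREE]
Op 8: free(d) -> (freed d); heap: [0-2 ALLOC][3-21 FREE][22-25 ALLOC][26-47 ALLOC][48-49 FREE]
Free blocks: [19 2] total_free=21 largest=19 -> 100*(21-19)/21 = 200/21 ≈ 9.524 -> rounds to 10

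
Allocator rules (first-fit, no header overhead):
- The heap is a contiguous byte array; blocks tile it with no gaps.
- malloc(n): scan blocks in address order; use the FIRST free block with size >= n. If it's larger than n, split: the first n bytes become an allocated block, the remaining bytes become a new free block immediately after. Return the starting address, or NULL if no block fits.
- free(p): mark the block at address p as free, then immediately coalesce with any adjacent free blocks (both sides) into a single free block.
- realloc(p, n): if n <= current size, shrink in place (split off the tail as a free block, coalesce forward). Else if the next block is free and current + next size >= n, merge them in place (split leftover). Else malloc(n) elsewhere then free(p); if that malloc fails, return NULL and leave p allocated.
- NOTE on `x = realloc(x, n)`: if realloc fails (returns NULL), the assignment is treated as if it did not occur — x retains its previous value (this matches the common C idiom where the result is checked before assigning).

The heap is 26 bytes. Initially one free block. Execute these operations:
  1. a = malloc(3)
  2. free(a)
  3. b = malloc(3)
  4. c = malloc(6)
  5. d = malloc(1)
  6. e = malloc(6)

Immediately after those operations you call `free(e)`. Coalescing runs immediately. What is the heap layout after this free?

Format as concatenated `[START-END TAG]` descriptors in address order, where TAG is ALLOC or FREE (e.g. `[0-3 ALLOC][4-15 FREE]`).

Answer: [0-2 ALLOC][3-8 ALLOC][9-9 ALLOC][10-25 FREE]

Derivation:
Op 1: a = malloc(3) -> a = 0; heap: [0-2 ALLOC][3-25 FREE]
Op 2: free(a) -> (freed a); heap: [0-25 FREE]
Op 3: b = malloc(3) -> b = 0; heap: [0-2 ALLOC][3-25 FREE]
Op 4: c = malloc(6) -> c = 3; heap: [0-2 ALLOC][3-8 ALLOC][9-25 FREE]
Op 5: d = malloc(1) -> d = 9; heap: [0-2 ALLOC][3-8 ALLOC][9-9 ALLOC][10-25 FREE]
Op 6: e = malloc(6) -> e = 10; heap: [0-2 ALLOC][3-8 ALLOC][9-9 ALLOC][10-15 ALLOC][16-25 FREE]
free(e): e = 10 -> block [10-15 ALLOC]; mark free, coalesce with adjacent free neighbors -> [0-2 ALLOC][3-8 ALLOC][9-9 ALLOC][10-25 FREE]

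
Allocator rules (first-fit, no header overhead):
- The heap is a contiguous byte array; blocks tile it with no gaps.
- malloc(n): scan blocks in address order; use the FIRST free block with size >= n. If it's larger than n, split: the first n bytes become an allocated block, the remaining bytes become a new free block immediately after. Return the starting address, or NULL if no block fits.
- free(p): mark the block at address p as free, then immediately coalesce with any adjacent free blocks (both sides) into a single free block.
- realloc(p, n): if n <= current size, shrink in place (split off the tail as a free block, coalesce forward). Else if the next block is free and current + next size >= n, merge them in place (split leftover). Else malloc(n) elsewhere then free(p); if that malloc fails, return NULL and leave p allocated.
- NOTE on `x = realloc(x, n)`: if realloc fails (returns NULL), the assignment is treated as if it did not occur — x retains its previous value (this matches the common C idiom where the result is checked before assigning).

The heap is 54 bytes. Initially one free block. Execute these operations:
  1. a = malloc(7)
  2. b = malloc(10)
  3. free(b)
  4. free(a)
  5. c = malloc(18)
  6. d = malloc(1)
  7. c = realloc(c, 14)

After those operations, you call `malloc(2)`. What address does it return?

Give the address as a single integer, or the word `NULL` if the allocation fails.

Op 1: a = malloc(7) -> a = 0; heap: [0-6 ALLOC][7-53 FREE]
Op 2: b = malloc(10) -> b = 7; heap: [0-6 ALLOC][7-16 ALLOC][17-53 FREE]
Op 3: free(b) -> (freed b); heap: [0-6 ALLOC][7-53 FREE]
Op 4: free(a) -> (freed a); heap: [0-53 FREE]
Op 5: c = malloc(18) -> c = 0; heap: [0-17 ALLOC][18-53 FREE]
Op 6: d = malloc(1) -> d = 18; heap: [0-17 ALLOC][18-18 ALLOC][19-53 FREE]
Op 7: c = realloc(c, 14) -> c = 0; heap: [0-13 ALLOC][14-17 FREE][18-18 ALLOC][19-53 FREE]
malloc(2): first-fit scan over [0-13 ALLOC][14-17 FREE][18-18 ALLOC][19-53 FREE] -> 14

Answer: 14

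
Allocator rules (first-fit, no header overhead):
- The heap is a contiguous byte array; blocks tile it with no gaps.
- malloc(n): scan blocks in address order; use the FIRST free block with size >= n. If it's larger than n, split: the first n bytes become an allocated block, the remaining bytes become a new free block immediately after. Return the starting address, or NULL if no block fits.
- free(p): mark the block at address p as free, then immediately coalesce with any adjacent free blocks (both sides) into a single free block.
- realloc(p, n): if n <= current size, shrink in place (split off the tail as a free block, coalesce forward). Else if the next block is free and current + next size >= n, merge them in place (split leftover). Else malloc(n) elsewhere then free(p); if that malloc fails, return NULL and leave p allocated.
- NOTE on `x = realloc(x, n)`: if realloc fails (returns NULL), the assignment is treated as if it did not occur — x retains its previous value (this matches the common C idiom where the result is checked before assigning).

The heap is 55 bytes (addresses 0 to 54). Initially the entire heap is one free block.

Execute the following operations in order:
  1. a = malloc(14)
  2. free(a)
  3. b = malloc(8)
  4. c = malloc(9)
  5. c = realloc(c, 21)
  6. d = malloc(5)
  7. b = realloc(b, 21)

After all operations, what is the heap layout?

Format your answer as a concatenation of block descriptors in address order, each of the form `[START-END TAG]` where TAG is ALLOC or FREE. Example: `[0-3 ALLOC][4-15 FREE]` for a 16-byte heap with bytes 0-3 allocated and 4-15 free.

Op 1: a = malloc(14) -> a = 0; heap: [0-13 ALLOC][14-54 FREE]
Op 2: free(a) -> (freed a); heap: [0-54 FREE]
Op 3: b = malloc(8) -> b = 0; heap: [0-7 ALLOC][8-54 FREE]
Op 4: c = malloc(9) -> c = 8; heap: [0-7 ALLOC][8-16 ALLOC][17-54 FREE]
Op 5: c = realloc(c, 21) -> c = 8; heap: [0-7 ALLOC][8-28 ALLOC][29-54 FREE]
Op 6: d = malloc(5) -> d = 29; heap: [0-7 ALLOC][8-28 ALLOC][29-33 ALLOC][34-54 FREE]
Op 7: b = realloc(b, 21) -> b = 34; heap: [0-7 FREE][8-28 ALLOC][29-33 ALLOC][34-54 ALLOC]

Answer: [0-7 FREE][8-28 ALLOC][29-33 ALLOC][34-54 ALLOC]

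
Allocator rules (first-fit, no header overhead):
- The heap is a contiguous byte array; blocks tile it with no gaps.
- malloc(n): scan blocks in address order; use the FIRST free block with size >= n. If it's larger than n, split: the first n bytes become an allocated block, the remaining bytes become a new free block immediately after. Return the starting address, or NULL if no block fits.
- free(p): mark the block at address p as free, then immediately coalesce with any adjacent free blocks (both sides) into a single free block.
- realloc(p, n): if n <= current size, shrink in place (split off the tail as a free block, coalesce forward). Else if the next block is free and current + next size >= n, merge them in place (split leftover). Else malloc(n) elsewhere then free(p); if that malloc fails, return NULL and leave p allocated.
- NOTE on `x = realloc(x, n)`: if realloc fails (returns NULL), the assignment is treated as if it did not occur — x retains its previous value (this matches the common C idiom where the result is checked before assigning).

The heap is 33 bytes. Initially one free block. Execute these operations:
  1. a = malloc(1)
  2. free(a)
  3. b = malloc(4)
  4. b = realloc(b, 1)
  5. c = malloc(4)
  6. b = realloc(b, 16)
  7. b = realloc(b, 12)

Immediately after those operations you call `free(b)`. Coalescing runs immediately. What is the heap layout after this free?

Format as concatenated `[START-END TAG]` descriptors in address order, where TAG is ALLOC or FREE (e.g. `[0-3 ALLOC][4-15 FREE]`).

Op 1: a = malloc(1) -> a = 0; heap: [0-0 ALLOC][1-32 FREE]
Op 2: free(a) -> (freed a); heap: [0-32 FREE]
Op 3: b = malloc(4) -> b = 0; heap: [0-3 ALLOC][4-32 FREE]
Op 4: b = realloc(b, 1) -> b = 0; heap: [0-0 ALLOC][1-32 FREE]
Op 5: c = malloc(4) -> c = 1; heap: [0-0 ALLOC][1-4 ALLOC][5-32 FREE]
Op 6: b = realloc(b, 16) -> b = 5; heap: [0-0 FREE][1-4 ALLOC][5-20 ALLOC][21-32 FREE]
Op 7: b = realloc(b, 12) -> b = 5; heap: [0-0 FREE][1-4 ALLOC][5-16 ALLOC][17-32 FREE]
free(b): b = 5 -> block [5-16 ALLOC]; mark free, coalesce with adjacent free neighbors -> [0-0 FREE][1-4 ALLOC][5-32 FREE]

Answer: [0-0 FREE][1-4 ALLOC][5-32 FREE]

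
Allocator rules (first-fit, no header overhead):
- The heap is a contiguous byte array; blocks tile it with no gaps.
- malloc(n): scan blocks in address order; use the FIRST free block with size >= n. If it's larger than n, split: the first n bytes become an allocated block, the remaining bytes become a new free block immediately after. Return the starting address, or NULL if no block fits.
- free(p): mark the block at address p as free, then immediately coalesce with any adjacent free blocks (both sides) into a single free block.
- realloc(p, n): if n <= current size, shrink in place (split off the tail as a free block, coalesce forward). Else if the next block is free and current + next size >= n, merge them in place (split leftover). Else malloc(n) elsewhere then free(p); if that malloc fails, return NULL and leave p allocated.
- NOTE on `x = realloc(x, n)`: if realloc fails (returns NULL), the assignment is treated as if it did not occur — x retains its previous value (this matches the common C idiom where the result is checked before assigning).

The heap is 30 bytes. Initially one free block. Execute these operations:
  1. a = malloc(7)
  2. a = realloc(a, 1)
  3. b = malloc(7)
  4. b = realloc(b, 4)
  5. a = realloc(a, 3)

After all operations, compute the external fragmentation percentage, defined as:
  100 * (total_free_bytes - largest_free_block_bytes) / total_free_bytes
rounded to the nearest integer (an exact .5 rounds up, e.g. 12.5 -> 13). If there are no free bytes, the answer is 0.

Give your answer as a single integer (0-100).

Answer: 4

Derivation:
Op 1: a = malloc(7) -> a = 0; heap: [0-6 ALLOC][7-29 FREE]
Op 2: a = realloc(a, 1) -> a = 0; heap: [0-0 ALLOC][1-29 FREE]
Op 3: b = malloc(7) -> b = 1; heap: [0-0 ALLOC][1-7 ALLOC][8-29 FREE]
Op 4: b = realloc(b, 4) -> b = 1; heap: [0-0 ALLOC][1-4 ALLOC][5-29 FREE]
Op 5: a = realloc(a, 3) -> a = 5; heap: [0-0 FREE][1-4 ALLOC][5-7 ALLOC][8-29 FREE]
Free blocks: [1 22] total_free=23 largest=22 -> 100*(23-22)/23 = 100/23 ≈ 4.348 -> rounds to 4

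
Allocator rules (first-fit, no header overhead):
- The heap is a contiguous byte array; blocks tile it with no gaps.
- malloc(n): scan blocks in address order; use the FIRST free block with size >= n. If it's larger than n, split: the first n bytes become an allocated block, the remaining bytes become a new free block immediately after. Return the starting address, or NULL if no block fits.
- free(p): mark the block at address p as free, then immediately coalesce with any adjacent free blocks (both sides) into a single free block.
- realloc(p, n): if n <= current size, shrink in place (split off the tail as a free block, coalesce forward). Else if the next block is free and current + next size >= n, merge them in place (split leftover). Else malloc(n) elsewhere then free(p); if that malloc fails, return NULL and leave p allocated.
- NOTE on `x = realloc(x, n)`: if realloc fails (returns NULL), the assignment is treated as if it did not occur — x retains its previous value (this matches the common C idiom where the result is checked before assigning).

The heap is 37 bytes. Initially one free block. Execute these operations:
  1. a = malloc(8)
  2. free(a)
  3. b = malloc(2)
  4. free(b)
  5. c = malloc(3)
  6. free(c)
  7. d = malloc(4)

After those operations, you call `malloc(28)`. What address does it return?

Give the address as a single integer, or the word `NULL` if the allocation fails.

Op 1: a = malloc(8) -> a = 0; heap: [0-7 ALLOC][8-36 FREE]
Op 2: free(a) -> (freed a); heap: [0-36 FREE]
Op 3: b = malloc(2) -> b = 0; heap: [0-1 ALLOC][2-36 FREE]
Op 4: free(b) -> (freed b); heap: [0-36 FREE]
Op 5: c = malloc(3) -> c = 0; heap: [0-2 ALLOC][3-36 FREE]
Op 6: free(c) -> (freed c); heap: [0-36 FREE]
Op 7: d = malloc(4) -> d = 0; heap: [0-3 ALLOC][4-36 FREE]
malloc(28): first-fit scan over [0-3 ALLOC][4-36 FREE] -> 4

Answer: 4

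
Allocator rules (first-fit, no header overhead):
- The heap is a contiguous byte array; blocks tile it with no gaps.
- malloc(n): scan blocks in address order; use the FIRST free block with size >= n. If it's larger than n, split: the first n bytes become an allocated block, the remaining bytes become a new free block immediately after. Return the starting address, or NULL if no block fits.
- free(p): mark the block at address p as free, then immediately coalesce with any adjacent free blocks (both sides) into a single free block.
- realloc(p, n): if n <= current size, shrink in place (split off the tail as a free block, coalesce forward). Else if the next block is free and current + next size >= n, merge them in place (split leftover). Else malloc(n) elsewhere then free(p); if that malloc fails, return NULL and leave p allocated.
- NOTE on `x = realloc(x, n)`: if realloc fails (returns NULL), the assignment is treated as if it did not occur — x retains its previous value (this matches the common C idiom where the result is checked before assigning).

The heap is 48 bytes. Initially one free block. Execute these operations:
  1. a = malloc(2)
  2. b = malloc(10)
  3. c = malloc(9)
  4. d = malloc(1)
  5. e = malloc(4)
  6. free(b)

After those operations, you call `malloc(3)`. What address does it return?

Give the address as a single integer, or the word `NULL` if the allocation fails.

Op 1: a = malloc(2) -> a = 0; heap: [0-1 ALLOC][2-47 FREE]
Op 2: b = malloc(10) -> b = 2; heap: [0-1 ALLOC][2-11 ALLOC][12-47 FREE]
Op 3: c = malloc(9) -> c = 12; heap: [0-1 ALLOC][2-11 ALLOC][12-20 ALLOC][21-47 FREE]
Op 4: d = malloc(1) -> d = 21; heap: [0-1 ALLOC][2-11 ALLOC][12-20 ALLOC][21-21 ALLOC][22-47 FREE]
Op 5: e = malloc(4) -> e = 22; heap: [0-1 ALLOC][2-11 ALLOC][12-20 ALLOC][21-21 ALLOC][22-25 ALLOC][26-47 FREE]
Op 6: free(b) -> (freed b); heap: [0-1 ALLOC][2-11 FREE][12-20 ALLOC][21-21 ALLOC][22-25 ALLOC][26-47 FREE]
malloc(3): first-fit scan over [0-1 ALLOC][2-11 FREE][12-20 ALLOC][21-21 ALLOC][22-25 ALLOC][26-47 FREE] -> 2

Answer: 2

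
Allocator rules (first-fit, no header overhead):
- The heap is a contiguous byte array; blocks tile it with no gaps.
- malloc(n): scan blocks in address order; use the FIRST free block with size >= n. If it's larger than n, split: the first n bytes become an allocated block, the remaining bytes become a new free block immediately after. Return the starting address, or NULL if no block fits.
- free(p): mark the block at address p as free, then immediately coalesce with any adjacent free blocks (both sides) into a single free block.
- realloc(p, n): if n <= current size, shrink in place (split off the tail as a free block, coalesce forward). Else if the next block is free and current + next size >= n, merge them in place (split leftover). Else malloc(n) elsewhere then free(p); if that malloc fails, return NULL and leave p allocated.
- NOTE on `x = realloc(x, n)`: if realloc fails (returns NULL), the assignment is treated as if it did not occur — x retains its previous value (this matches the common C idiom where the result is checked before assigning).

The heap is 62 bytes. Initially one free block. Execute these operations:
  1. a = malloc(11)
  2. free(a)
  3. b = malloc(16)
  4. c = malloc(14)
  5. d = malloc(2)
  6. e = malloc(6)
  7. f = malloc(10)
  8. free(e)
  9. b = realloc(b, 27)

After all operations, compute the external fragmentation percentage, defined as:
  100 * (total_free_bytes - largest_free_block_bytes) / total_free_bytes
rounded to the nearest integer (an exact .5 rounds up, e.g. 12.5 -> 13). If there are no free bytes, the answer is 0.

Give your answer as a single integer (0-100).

Op 1: a = malloc(11) -> a = 0; heap: [0-10 ALLOC][11-61 FREE]
Op 2: free(a) -> (freed a); heap: [0-61 FREE]
Op 3: b = malloc(16) -> b = 0; heap: [0-15 ALLOC][16-61 FREE]
Op 4: c = malloc(14) -> c = 16; heap: [0-15 ALLOC][16-29 ALLOC][30-61 FREE]
Op 5: d = malloc(2) -> d = 30; heap: [0-15 ALLOC][16-29 ALLOC][30-31 ALLOC][32-61 FREE]
Op 6: e = malloc(6) -> e = 32; heap: [0-15 ALLOC][16-29 ALLOC][30-31 ALLOC][32-37 ALLOC][38-61 FREE]
Op 7: f = malloc(10) -> f = 38; heap: [0-15 ALLOC][16-29 ALLOC][30-31 ALLOC][32-37 ALLOC][38-47 ALLOC][48-61 FREE]
Op 8: free(e) -> (freed e); heap: [0-15 ALLOC][16-29 ALLOC][30-31 ALLOC][32-37 FREE][38-47 ALLOC][48-61 FREE]
Op 9: b = realloc(b, 27) -> NULL (b unchanged); heap: [0-15 ALLOC][16-29 ALLOC][30-31 ALLOC][32-37 FREE][38-47 ALLOC][48-61 FREE]
Free blocks: [6 14] total_free=20 largest=14 -> 100*(20-14)/20 = 600/20 = 30

Answer: 30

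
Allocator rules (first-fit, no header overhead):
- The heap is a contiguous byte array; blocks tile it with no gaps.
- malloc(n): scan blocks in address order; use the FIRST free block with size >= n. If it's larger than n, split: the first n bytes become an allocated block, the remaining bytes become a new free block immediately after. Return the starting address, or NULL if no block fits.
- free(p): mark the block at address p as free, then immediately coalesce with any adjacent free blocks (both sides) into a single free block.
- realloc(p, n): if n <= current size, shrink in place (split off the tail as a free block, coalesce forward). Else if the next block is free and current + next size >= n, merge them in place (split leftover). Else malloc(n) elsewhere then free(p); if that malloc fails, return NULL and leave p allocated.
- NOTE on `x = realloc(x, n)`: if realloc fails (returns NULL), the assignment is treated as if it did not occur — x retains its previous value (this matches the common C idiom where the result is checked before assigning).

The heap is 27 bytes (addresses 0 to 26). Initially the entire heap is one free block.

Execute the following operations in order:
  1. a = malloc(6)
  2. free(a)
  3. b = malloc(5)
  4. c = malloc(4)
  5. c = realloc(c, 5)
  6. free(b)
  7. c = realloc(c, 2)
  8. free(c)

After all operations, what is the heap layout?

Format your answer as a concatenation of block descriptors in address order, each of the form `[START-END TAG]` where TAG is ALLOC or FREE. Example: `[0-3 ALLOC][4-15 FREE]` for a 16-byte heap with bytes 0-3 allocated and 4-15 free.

Answer: [0-26 FREE]

Derivation:
Op 1: a = malloc(6) -> a = 0; heap: [0-5 ALLOC][6-26 FREE]
Op 2: free(a) -> (freed a); heap: [0-26 FREE]
Op 3: b = malloc(5) -> b = 0; heap: [0-4 ALLOC][5-26 FREE]
Op 4: c = malloc(4) -> c = 5; heap: [0-4 ALLOC][5-8 ALLOC][9-26 FREE]
Op 5: c = realloc(c, 5) -> c = 5; heap: [0-4 ALLOC][5-9 ALLOC][10-26 FREE]
Op 6: free(b) -> (freed b); heap: [0-4 FREE][5-9 ALLOC][10-26 FREE]
Op 7: c = realloc(c, 2) -> c = 5; heap: [0-4 FREE][5-6 ALLOC][7-26 FREE]
Op 8: free(c) -> (freed c); heap: [0-26 FREE]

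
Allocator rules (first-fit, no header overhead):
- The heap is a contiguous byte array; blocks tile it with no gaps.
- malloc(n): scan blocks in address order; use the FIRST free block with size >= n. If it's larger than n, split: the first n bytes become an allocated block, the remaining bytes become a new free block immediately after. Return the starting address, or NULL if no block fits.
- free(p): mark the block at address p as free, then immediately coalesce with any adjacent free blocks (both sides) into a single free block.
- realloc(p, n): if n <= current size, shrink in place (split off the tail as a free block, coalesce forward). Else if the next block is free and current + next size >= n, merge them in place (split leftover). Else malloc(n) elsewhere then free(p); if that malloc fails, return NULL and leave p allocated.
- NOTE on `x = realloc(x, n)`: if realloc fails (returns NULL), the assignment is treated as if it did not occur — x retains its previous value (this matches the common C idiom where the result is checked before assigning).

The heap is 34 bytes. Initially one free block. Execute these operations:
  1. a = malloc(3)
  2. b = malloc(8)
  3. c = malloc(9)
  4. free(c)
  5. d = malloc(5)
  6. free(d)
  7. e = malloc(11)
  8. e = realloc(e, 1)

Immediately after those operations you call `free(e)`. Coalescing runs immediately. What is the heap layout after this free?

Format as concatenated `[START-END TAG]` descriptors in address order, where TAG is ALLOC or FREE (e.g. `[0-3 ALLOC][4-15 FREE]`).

Op 1: a = malloc(3) -> a = 0; heap: [0-2 ALLOC][3-33 FREE]
Op 2: b = malloc(8) -> b = 3; heap: [0-2 ALLOC][3-10 ALLOC][11-33 FREE]
Op 3: c = malloc(9) -> c = 11; heap: [0-2 ALLOC][3-10 ALLOC][11-19 ALLOC][20-33 FREE]
Op 4: free(c) -> (freed c); heap: [0-2 ALLOC][3-10 ALLOC][11-33 FREE]
Op 5: d = malloc(5) -> d = 11; heap: [0-2 ALLOC][3-10 ALLOC][11-15 ALLOC][16-33 FREE]
Op 6: free(d) -> (freed d); heap: [0-2 ALLOC][3-10 ALLOC][11-33 FREE]
Op 7: e = malloc(11) -> e = 11; heap: [0-2 ALLOC][3-10 ALLOC][11-21 ALLOC][22-33 FREE]
Op 8: e = realloc(e, 1) -> e = 11; heap: [0-2 ALLOC][3-10 ALLOC][11-11 ALLOC][12-33 FREE]
free(e): e = 11 -> block [11-11 ALLOC]; mark free, coalesce with adjacent free neighbors -> [0-2 ALLOC][3-10 ALLOC][11-33 FREE]

Answer: [0-2 ALLOC][3-10 ALLOC][11-33 FREE]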